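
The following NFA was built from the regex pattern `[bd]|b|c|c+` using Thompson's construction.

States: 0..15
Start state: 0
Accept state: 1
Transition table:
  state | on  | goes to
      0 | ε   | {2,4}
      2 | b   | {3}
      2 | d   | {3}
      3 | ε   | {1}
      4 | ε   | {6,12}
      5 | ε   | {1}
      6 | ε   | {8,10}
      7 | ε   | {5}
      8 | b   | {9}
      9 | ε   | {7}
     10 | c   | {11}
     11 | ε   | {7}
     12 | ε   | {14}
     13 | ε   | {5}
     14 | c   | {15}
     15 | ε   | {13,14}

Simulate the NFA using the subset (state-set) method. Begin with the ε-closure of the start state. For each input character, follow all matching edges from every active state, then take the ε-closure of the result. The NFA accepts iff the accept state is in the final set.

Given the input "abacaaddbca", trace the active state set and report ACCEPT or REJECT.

Answer: REJECT

Steps:
initial (ε-close {0}): {0,2,4,6,8,10,12,14}
'a' @ 1: {}  — dead — no transitions
rest 'bacaaddbca' ignored (set empty)
after full input: {}  (accept=1 not in)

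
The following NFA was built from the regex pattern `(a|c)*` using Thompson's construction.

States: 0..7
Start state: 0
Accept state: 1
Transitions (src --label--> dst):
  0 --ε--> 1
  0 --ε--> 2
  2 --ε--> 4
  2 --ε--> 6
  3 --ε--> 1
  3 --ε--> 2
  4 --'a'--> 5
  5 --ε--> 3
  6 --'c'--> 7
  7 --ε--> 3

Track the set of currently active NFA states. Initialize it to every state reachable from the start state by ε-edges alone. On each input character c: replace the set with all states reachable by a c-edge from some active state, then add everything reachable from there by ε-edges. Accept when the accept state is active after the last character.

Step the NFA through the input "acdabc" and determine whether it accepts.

S₀ = ε-closure({0}) = {0,1,2,4,6}
'a' @ 1: {1,2,3,4,5,6}  [accepting]
'c' @ 2: {1,2,3,4,6,7}  [accepting]
'd' @ 3: {}  — no active states
rest 'abc' ignored (set empty)
after full input: {}  (accept=1 not in)

Answer: REJECT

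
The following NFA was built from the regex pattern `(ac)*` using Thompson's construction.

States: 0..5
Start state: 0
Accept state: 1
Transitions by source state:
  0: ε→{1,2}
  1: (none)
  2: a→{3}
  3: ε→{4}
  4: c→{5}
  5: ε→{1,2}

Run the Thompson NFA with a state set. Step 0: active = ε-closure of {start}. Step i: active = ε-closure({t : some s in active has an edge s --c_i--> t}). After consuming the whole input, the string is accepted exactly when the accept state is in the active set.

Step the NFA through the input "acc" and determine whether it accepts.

Answer: REJECT

Trace:
S₀ = ε-closure({0}) = {0,1,2}
'a' @ 1: {3,4}
'c' @ 2: {1,2,5}  ✓accept
'c' @ 3: {}  — dead — no transitions
after full input: {}  (accept=1 not in)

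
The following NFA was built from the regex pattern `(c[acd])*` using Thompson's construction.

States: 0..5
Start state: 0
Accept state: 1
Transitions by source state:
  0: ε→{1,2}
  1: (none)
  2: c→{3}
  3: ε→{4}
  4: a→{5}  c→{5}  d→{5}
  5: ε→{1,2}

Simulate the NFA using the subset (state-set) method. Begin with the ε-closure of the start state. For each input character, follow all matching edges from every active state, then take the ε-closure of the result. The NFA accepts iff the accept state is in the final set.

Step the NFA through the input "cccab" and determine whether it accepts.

S₀ = ε-closure({0}) = {0,1,2}
'c' @ 1: {3,4}
'c' @ 2: {1,2,5}  ✓accept
'c' @ 3: {3,4}
'a' @ 4: {1,2,5}  ✓accept
'b' @ 5: {}  — dead — no transitions
end set {} — state 1 not in

Answer: REJECT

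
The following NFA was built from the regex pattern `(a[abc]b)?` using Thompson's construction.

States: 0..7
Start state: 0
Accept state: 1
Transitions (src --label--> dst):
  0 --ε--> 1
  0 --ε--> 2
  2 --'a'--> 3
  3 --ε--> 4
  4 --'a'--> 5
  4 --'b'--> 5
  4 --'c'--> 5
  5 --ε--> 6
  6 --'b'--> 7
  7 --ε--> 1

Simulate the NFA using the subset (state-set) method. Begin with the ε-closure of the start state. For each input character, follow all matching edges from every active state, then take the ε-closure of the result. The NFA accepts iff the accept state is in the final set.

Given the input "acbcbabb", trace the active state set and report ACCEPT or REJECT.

start: ε-closure({0}) = {0,1,2}
'a' @ 1: {3,4}
'c' @ 2: {5,6}
'b' @ 3: {1,7}  ✓accept
'c' @ 4: {}  — dead — no transitions
rest 'babb' ignored (set empty)
final: {}; accept 1 not in set

Answer: REJECT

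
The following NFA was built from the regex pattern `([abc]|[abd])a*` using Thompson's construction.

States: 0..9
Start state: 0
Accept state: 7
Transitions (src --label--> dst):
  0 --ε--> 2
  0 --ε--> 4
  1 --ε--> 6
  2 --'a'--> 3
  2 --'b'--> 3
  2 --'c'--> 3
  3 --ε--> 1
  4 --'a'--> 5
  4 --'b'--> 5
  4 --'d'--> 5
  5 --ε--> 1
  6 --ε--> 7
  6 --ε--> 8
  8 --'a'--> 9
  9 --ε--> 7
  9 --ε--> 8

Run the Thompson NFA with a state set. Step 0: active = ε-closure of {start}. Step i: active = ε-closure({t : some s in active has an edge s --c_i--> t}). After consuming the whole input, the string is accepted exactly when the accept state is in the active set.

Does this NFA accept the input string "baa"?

Answer: ACCEPT

Trace:
S₀ = ε-closure({0}) = {0,2,4}
'b' @ 1: {1,3,5,6,7,8}  (accept∈set)
'a' @ 2: {7,8,9}  (accept∈set)
'a' @ 3: {7,8,9}  (accept∈set)
final: {7,8,9}; accept 7 in set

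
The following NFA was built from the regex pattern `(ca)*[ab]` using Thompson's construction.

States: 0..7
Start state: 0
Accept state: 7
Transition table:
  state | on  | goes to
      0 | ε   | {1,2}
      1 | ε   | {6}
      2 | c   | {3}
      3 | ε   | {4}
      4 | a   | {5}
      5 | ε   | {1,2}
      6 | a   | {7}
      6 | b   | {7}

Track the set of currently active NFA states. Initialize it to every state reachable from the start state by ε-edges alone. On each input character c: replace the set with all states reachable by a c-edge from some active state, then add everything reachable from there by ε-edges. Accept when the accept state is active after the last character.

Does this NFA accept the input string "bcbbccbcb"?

S₀ = ε-closure({0}) = {0,1,2,6}
'b' @ 1: {7}  (accept∈set)
'c' @ 2: {}  — no active states
rest 'bbccbcb' ignored (set empty)
end set {} — state 7 not in

Answer: REJECT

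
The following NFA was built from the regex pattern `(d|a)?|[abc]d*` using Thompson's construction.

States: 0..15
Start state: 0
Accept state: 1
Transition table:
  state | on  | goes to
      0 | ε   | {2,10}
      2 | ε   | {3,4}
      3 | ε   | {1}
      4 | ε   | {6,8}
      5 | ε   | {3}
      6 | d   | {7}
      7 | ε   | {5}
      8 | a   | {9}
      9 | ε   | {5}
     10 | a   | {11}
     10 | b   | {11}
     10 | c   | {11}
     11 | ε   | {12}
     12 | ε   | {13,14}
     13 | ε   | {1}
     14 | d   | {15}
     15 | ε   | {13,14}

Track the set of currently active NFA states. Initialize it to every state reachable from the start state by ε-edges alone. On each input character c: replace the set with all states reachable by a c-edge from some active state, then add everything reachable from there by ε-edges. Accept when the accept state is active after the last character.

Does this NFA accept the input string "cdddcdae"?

Answer: REJECT

Trace:
S₀ = ε-closure({0}) = {0,1,2,3,4,6,8,10}
'c' @ 1: {1,11,12,13,14}  ✓accept
'd' @ 2: {1,13,14,15}  ✓accept
'd' @ 3: {1,13,14,15}  ✓accept
'd' @ 4: {1,13,14,15}  ✓accept
'c' @ 5: {}  — state set empty
rest 'dae' ignored (set empty)
end set {} — state 1 not in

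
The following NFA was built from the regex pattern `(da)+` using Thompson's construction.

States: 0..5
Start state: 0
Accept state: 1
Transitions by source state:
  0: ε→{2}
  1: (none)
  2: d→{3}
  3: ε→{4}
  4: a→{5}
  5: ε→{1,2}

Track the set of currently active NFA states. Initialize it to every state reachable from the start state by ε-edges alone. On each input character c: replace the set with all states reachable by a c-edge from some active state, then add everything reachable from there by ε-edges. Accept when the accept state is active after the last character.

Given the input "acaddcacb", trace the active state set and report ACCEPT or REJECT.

Answer: REJECT

Steps:
S₀ = ε-closure({0}) = {0,2}
'a' @ 1: {}  — dead — no transitions
rest 'caddcacb' ignored (set empty)
after full input: {}  (accept=1 not in)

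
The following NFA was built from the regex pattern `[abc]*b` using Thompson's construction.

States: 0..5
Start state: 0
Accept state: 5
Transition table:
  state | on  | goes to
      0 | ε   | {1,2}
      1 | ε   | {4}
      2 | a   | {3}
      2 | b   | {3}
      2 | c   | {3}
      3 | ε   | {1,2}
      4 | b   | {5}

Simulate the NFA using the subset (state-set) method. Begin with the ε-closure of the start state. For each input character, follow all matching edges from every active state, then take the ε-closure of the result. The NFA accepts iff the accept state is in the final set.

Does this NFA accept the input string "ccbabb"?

initial (ε-close {0}): {0,1,2,4}
'c' @ 1: {1,2,3,4}
'c' @ 2: {1,2,3,4}
'b' @ 3: {1,2,3,4,5}  ✓accept
'a' @ 4: {1,2,3,4}
'b' @ 5: {1,2,3,4,5}  ✓accept
'b' @ 6: {1,2,3,4,5}  ✓accept
end set {1,2,3,4,5} — state 5 in

Answer: ACCEPT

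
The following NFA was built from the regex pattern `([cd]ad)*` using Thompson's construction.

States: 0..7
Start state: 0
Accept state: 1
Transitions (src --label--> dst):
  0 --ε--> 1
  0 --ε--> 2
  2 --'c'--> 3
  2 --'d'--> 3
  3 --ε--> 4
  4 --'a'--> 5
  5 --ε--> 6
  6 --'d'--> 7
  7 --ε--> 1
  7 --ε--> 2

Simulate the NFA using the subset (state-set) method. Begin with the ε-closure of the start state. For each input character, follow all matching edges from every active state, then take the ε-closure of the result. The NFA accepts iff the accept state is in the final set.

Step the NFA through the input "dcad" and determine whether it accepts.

S₀ = ε-closure({0}) = {0,1,2}
'd' @ 1: {3,4}
'c' @ 2: {}  — state set empty
rest 'ad' ignored (set empty)
end set {} — state 1 not in

Answer: REJECT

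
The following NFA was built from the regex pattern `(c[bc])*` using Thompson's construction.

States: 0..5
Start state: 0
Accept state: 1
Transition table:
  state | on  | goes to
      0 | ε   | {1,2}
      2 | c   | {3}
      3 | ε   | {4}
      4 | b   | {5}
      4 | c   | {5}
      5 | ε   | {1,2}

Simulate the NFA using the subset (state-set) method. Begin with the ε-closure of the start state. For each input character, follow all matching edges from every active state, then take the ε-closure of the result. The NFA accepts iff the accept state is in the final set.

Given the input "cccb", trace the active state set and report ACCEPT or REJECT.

start: ε-closure({0}) = {0,1,2}
'c' @ 1: {3,4}
'c' @ 2: {1,2,5}  ✓accept
'c' @ 3: {3,4}
'b' @ 4: {1,2,5}  ✓accept
after full input: {1,2,5}  (accept=1 in)

Answer: ACCEPT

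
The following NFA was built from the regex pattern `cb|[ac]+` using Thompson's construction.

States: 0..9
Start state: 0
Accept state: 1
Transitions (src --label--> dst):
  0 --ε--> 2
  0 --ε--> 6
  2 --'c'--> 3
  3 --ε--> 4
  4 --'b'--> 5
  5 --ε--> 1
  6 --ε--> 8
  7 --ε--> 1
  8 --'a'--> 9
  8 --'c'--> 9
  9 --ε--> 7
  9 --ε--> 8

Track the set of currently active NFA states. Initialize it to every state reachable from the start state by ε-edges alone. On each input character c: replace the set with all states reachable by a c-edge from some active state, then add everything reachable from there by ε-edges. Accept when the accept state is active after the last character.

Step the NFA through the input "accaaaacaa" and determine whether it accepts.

Answer: ACCEPT

Steps:
S₀ = ε-closure({0}) = {0,2,6,8}
'a' @ 1: {1,7,8,9}  ✓accept
'c' @ 2: {1,7,8,9}  ✓accept
'c' @ 3: {1,7,8,9}  ✓accept
'a' @ 4: {1,7,8,9}  ✓accept
'a' @ 5: {1,7,8,9}  ✓accept
'a' @ 6: {1,7,8,9}  ✓accept
'a' @ 7: {1,7,8,9}  ✓accept
'c' @ 8: {1,7,8,9}  ✓accept
'a' @ 9: {1,7,8,9}  ✓accept
'a' @ 10: {1,7,8,9}  ✓accept
final: {1,7,8,9}; accept 1 in set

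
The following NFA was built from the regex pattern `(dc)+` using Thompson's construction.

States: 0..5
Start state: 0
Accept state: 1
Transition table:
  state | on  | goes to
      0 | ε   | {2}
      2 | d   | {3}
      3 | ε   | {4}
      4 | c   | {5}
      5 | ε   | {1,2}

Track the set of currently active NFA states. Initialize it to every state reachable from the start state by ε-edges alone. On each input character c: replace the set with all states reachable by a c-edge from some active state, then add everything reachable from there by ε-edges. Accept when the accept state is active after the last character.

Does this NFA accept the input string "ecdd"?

Answer: REJECT

Trace:
start: ε-closure({0}) = {0,2}
'e' @ 1: {}  — dead — no transitions
rest 'cdd' ignored (set empty)
after full input: {}  (accept=1 not in)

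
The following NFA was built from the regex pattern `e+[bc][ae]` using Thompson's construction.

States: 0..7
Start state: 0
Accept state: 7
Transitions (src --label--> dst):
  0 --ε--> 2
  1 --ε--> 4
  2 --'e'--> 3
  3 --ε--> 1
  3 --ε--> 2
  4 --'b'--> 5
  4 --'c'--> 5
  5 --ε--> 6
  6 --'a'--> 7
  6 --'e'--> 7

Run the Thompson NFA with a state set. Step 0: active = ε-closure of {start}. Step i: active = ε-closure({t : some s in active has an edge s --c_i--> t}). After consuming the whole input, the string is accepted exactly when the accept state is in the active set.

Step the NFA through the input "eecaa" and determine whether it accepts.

initial (ε-close {0}): {0,2}
'e' @ 1: {1,2,3,4}
'e' @ 2: {1,2,3,4}
'c' @ 3: {5,6}
'a' @ 4: {7}  [accepting]
'a' @ 5: {}  — dead — no transitions
after full input: {}  (accept=7 not in)

Answer: REJECT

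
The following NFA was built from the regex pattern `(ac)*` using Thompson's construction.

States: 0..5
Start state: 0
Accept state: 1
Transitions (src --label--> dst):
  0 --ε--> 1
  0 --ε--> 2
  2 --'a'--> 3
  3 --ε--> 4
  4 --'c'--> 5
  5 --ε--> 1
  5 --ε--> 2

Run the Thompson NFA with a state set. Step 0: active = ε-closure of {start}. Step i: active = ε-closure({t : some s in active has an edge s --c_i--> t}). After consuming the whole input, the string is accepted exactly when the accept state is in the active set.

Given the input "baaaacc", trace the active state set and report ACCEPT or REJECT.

Answer: REJECT

Trace:
initial (ε-close {0}): {0,1,2}
'b' @ 1: {}  — no active states
rest 'aaaacc' ignored (set empty)
after full input: {}  (accept=1 not in)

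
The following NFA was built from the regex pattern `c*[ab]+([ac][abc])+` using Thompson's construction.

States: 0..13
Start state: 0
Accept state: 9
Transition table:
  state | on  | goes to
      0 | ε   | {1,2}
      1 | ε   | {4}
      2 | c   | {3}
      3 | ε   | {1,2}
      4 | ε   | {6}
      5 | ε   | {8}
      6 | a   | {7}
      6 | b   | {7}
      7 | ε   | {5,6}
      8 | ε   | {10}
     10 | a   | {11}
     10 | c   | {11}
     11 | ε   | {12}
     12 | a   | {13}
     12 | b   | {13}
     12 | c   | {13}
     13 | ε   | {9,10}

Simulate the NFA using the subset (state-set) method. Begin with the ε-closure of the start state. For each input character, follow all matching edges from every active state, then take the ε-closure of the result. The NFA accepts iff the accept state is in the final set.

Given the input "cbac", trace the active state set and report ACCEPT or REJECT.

initial (ε-close {0}): {0,1,2,4,6}
'c' @ 1: {1,2,3,4,6}
'b' @ 2: {5,6,7,8,10}
'a' @ 3: {5,6,7,8,10,11,12}
'c' @ 4: {9,10,11,12,13}  (accept∈set)
end set {9,10,11,12,13} — state 9 in

Answer: ACCEPT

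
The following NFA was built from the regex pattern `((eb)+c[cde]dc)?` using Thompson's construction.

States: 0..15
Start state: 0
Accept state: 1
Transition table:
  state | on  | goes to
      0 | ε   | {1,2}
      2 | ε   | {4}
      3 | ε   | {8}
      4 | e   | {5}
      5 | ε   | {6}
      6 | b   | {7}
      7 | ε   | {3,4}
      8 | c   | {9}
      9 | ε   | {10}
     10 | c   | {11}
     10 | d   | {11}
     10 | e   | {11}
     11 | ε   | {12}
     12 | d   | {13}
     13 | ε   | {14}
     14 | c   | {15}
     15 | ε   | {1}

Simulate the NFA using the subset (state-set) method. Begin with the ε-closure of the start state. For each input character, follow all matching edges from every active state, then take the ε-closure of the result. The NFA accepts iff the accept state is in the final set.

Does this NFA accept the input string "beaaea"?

S₀ = ε-closure({0}) = {0,1,2,4}
'b' @ 1: {}  — no active states
rest 'eaaea' ignored (set empty)
after full input: {}  (accept=1 not in)

Answer: REJECT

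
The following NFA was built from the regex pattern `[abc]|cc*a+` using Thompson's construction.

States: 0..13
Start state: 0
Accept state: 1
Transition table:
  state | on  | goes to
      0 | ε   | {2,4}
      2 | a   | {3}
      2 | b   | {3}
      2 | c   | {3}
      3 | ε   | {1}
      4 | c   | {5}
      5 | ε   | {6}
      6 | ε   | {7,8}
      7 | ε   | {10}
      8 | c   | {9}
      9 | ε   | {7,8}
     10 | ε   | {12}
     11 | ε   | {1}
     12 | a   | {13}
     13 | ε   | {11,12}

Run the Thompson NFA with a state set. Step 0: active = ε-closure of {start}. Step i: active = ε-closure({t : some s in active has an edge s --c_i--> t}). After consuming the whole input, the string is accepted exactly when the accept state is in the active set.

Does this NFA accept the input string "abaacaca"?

Answer: REJECT

Derivation:
start: ε-closure({0}) = {0,2,4}
'a' @ 1: {1,3}  [accepting]
'b' @ 2: {}  — dead — no transitions
rest 'aacaca' ignored (set empty)
end set {} — state 1 not in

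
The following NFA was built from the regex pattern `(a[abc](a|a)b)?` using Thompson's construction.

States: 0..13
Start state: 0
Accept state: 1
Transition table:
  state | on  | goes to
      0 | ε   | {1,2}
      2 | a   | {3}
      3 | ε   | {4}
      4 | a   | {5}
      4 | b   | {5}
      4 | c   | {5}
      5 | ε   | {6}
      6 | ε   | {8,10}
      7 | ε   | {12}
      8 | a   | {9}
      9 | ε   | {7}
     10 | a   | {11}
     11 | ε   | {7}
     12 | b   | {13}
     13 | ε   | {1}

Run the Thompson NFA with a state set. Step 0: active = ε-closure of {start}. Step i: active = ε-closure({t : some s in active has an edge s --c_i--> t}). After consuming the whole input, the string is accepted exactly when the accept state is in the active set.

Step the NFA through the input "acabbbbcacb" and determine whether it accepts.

Answer: REJECT

Derivation:
S₀ = ε-closure({0}) = {0,1,2}
'a' @ 1: {3,4}
'c' @ 2: {5,6,8,10}
'a' @ 3: {7,9,11,12}
'b' @ 4: {1,13}  (accept∈set)
'b' @ 5: {}  — dead — no transitions
rest 'bbcacb' ignored (set empty)
end set {} — state 1 not in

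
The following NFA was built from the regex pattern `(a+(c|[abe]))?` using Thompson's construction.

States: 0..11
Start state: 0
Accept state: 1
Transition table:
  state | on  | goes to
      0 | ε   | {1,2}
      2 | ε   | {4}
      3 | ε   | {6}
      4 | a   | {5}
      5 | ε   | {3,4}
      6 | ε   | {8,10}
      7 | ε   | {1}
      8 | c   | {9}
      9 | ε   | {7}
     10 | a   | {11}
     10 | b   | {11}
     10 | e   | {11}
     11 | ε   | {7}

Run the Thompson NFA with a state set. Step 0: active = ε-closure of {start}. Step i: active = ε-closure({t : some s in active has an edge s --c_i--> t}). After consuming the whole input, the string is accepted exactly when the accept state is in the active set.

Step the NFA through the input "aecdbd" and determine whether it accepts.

S₀ = ε-closure({0}) = {0,1,2,4}
'a' @ 1: {3,4,5,6,8,10}
'e' @ 2: {1,7,11}  ✓accept
'c' @ 3: {}  — no active states
rest 'dbd' ignored (set empty)
after full input: {}  (accept=1 not in)

Answer: REJECT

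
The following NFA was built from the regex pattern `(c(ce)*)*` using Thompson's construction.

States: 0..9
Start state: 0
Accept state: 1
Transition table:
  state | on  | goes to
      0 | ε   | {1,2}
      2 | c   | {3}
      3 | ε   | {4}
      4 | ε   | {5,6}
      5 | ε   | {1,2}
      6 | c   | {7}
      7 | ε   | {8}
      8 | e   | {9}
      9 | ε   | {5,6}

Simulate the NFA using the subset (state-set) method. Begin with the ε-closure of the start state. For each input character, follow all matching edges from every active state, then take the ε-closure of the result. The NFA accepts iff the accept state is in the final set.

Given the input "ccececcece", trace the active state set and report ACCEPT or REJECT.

start: ε-closure({0}) = {0,1,2}
'c' @ 1: {1,2,3,4,5,6}  (accept∈set)
'c' @ 2: {1,2,3,4,5,6,7,8}  (accept∈set)
'e' @ 3: {1,2,5,6,9}  (accept∈set)
'c' @ 4: {1,2,3,4,5,6,7,8}  (accept∈set)
'e' @ 5: {1,2,5,6,9}  (accept∈set)
'c' @ 6: {1,2,3,4,5,6,7,8}  (accept∈set)
'c' @ 7: {1,2,3,4,5,6,7,8}  (accept∈set)
'e' @ 8: {1,2,5,6,9}  (accept∈set)
'c' @ 9: {1,2,3,4,5,6,7,8}  (accept∈set)
'e' @ 10: {1,2,5,6,9}  (accept∈set)
final: {1,2,5,6,9}; accept 1 in set

Answer: ACCEPT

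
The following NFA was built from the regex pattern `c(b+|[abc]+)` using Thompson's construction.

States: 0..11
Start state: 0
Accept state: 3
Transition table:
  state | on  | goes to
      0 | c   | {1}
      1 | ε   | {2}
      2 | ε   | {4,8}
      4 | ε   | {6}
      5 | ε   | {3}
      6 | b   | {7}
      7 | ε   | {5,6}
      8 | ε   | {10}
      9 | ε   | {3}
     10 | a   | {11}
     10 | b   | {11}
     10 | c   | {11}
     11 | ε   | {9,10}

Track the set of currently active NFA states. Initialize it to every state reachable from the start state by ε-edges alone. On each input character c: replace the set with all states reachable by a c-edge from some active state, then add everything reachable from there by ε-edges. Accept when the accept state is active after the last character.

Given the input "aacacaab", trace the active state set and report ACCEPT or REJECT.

initial (ε-close {0}): {0}
'a' @ 1: {}  — state set empty
rest 'acacaab' ignored (set empty)
after full input: {}  (accept=3 not in)

Answer: REJECT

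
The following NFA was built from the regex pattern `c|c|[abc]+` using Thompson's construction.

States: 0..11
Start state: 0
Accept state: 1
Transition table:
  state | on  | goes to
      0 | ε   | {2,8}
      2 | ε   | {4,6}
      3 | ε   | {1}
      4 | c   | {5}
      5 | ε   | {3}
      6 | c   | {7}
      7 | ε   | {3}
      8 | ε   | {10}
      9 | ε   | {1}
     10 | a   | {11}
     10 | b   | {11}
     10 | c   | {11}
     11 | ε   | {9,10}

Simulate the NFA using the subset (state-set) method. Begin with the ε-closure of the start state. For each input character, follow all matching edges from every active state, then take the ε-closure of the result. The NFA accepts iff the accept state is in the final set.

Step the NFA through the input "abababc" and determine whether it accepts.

Answer: ACCEPT

Trace:
S₀ = ε-closure({0}) = {0,2,4,6,8,10}
'a' @ 1: {1,9,10,11}  ✓accept
'b' @ 2: {1,9,10,11}  ✓accept
'a' @ 3: {1,9,10,11}  ✓accept
'b' @ 4: {1,9,10,11}  ✓accept
'a' @ 5: {1,9,10,11}  ✓accept
'b' @ 6: {1,9,10,11}  ✓accept
'c' @ 7: {1,9,10,11}  ✓accept
after full input: {1,9,10,11}  (accept=1 in)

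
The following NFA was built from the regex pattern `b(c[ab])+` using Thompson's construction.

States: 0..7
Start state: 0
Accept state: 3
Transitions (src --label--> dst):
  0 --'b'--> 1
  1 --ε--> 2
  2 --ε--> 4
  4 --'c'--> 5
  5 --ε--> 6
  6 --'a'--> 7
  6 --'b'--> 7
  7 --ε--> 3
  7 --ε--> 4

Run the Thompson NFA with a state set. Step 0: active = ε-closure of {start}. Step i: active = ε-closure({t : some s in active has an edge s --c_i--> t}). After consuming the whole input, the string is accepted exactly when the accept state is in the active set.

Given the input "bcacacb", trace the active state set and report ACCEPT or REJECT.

Answer: ACCEPT

Derivation:
S₀ = ε-closure({0}) = {0}
'b' @ 1: {1,2,4}
'c' @ 2: {5,6}
'a' @ 3: {3,4,7}  [accepting]
'c' @ 4: {5,6}
'a' @ 5: {3,4,7}  [accepting]
'c' @ 6: {5,6}
'b' @ 7: {3,4,7}  [accepting]
end set {3,4,7} — state 3 in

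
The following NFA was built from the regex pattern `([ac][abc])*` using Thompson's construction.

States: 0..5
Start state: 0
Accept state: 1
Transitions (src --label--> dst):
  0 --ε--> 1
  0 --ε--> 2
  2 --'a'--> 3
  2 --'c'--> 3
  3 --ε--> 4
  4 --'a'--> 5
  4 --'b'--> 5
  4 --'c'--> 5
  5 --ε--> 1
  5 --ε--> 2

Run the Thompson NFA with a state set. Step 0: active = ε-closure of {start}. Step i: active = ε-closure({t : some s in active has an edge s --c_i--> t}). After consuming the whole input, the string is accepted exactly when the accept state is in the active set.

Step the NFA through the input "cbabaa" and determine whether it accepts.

initial (ε-close {0}): {0,1,2}
'c' @ 1: {3,4}
'b' @ 2: {1,2,5}  [accepting]
'a' @ 3: {3,4}
'b' @ 4: {1,2,5}  [accepting]
'a' @ 5: {3,4}
'a' @ 6: {1,2,5}  [accepting]
end set {1,2,5} — state 1 in

Answer: ACCEPT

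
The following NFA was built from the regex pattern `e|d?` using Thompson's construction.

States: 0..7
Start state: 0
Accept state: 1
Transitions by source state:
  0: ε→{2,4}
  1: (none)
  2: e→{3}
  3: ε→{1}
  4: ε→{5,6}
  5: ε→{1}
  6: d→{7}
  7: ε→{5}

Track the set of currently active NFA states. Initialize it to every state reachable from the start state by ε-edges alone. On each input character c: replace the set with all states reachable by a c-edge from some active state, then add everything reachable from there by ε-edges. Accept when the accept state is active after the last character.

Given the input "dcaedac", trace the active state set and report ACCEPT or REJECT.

start: ε-closure({0}) = {0,1,2,4,5,6}
'd' @ 1: {1,5,7}  ✓accept
'c' @ 2: {}  — state set empty
rest 'aedac' ignored (set empty)
end set {} — state 1 not in

Answer: REJECT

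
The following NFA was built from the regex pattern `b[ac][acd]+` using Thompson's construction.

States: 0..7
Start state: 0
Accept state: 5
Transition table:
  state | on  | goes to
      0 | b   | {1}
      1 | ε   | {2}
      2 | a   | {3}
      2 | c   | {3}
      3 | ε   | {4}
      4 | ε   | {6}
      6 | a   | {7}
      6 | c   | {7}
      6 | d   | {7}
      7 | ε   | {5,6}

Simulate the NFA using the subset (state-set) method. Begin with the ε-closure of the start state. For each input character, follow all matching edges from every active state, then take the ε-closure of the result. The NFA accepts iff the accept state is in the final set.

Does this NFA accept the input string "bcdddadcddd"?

S₀ = ε-closure({0}) = {0}
'b' @ 1: {1,2}
'c' @ 2: {3,4,6}
'd' @ 3: {5,6,7}  [accepting]
'd' @ 4: {5,6,7}  [accepting]
'd' @ 5: {5,6,7}  [accepting]
'a' @ 6: {5,6,7}  [accepting]
'd' @ 7: {5,6,7}  [accepting]
'c' @ 8: {5,6,7}  [accepting]
'd' @ 9: {5,6,7}  [accepting]
'd' @ 10: {5,6,7}  [accepting]
'd' @ 11: {5,6,7}  [accepting]
after full input: {5,6,7}  (accept=5 in)

Answer: ACCEPT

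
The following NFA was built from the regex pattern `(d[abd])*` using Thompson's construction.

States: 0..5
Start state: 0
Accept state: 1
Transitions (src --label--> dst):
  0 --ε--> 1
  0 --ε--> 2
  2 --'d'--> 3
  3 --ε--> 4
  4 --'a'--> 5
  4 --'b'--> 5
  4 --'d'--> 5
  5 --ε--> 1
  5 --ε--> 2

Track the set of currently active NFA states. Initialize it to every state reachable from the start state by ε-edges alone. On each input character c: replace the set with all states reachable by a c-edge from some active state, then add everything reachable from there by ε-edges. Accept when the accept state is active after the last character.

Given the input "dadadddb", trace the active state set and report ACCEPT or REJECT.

initial (ε-close {0}): {0,1,2}
'd' @ 1: {3,4}
'a' @ 2: {1,2,5}  ✓accept
'd' @ 3: {3,4}
'a' @ 4: {1,2,5}  ✓accept
'd' @ 5: {3,4}
'd' @ 6: {1,2,5}  ✓accept
'd' @ 7: {3,4}
'b' @ 8: {1,2,5}  ✓accept
end set {1,2,5} — state 1 in

Answer: ACCEPT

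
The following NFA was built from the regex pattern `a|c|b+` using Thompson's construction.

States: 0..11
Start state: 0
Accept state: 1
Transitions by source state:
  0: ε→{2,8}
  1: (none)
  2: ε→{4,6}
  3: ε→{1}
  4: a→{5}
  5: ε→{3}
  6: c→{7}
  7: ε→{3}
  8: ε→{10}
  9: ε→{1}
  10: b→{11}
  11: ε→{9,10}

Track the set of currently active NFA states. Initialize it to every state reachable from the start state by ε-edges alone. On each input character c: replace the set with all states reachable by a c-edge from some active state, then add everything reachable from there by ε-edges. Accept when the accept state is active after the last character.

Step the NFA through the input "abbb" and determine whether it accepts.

S₀ = ε-closure({0}) = {0,2,4,6,8,10}
'a' @ 1: {1,3,5}  ✓accept
'b' @ 2: {}  — state set empty
rest 'bb' ignored (set empty)
final: {}; accept 1 not in set

Answer: REJECT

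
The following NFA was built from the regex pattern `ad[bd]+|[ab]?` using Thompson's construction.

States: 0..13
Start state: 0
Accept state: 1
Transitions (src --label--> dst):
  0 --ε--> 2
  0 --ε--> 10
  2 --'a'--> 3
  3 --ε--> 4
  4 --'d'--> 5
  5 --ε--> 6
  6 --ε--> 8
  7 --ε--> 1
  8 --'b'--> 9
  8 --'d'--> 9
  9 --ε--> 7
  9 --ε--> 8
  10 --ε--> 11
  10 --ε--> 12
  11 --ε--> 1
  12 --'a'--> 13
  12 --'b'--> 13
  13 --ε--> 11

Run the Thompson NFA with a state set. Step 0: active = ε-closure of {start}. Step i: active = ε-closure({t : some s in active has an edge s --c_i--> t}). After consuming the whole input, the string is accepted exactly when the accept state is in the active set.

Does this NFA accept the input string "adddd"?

Answer: ACCEPT

Trace:
S₀ = ε-closure({0}) = {0,1,2,10,11,12}
'a' @ 1: {1,3,4,11,13}  ✓accept
'd' @ 2: {5,6,8}
'd' @ 3: {1,7,8,9}  ✓accept
'd' @ 4: {1,7,8,9}  ✓accept
'd' @ 5: {1,7,8,9}  ✓accept
end set {1,7,8,9} — state 1 in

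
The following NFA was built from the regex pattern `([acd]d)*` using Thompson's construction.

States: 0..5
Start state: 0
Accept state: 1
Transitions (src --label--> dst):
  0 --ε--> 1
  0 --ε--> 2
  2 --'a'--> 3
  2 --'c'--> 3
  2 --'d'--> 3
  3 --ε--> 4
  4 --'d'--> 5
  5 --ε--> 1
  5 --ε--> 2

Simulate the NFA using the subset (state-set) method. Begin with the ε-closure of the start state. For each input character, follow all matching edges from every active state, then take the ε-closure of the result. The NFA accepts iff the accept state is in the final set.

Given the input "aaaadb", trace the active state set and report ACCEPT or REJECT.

S₀ = ε-closure({0}) = {0,1,2}
'a' @ 1: {3,4}
'a' @ 2: {}  — no active states
rest 'aadb' ignored (set empty)
end set {} — state 1 not in

Answer: REJECT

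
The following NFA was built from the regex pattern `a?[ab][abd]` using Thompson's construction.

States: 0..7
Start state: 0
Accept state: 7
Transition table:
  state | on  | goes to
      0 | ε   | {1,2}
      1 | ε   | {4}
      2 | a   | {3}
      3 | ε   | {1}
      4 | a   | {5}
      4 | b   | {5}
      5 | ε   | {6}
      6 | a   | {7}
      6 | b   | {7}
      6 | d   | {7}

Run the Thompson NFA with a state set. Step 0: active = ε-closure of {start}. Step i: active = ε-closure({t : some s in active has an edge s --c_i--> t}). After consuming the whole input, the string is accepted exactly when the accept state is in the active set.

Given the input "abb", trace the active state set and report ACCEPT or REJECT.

Answer: ACCEPT

Derivation:
start: ε-closure({0}) = {0,1,2,4}
'a' @ 1: {1,3,4,5,6}
'b' @ 2: {5,6,7}  ✓accept
'b' @ 3: {7}  ✓accept
after full input: {7}  (accept=7 in)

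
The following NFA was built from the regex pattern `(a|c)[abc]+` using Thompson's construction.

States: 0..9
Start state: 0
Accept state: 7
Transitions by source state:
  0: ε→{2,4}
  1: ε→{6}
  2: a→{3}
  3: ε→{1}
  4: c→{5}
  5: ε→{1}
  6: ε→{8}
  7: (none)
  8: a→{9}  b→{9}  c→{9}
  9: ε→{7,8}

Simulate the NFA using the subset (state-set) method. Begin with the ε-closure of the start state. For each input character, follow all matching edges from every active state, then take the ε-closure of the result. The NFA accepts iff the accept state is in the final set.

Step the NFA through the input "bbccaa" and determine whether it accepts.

Answer: REJECT

Steps:
start: ε-closure({0}) = {0,2,4}
'b' @ 1: {}  — no active states
rest 'bccaa' ignored (set empty)
end set {} — state 7 not in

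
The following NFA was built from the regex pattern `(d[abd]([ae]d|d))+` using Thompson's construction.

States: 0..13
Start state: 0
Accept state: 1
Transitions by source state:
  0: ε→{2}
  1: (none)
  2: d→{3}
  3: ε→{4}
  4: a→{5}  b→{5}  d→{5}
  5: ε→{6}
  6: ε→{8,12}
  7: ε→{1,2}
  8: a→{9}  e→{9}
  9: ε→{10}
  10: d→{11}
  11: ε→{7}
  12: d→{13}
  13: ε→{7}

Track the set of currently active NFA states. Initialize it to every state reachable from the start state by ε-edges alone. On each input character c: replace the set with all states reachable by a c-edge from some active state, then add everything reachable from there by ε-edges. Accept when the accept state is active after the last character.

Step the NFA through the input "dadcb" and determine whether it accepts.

initial (ε-close {0}): {0,2}
'd' @ 1: {3,4}
'a' @ 2: {5,6,8,12}
'd' @ 3: {1,2,7,13}  ✓accept
'c' @ 4: {}  — no active states
rest 'b' ignored (set empty)
final: {}; accept 1 not in set

Answer: REJECT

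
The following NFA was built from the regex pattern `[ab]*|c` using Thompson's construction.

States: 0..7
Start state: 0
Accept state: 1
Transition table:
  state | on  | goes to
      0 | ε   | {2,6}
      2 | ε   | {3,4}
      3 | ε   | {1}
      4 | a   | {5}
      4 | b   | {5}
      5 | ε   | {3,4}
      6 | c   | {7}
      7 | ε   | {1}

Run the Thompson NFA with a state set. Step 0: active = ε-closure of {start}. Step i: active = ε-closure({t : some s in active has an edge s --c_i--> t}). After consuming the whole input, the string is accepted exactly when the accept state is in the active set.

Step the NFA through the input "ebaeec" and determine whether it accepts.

S₀ = ε-closure({0}) = {0,1,2,3,4,6}
'e' @ 1: {}  — no active states
rest 'baeec' ignored (set empty)
final: {}; accept 1 not in set

Answer: REJECT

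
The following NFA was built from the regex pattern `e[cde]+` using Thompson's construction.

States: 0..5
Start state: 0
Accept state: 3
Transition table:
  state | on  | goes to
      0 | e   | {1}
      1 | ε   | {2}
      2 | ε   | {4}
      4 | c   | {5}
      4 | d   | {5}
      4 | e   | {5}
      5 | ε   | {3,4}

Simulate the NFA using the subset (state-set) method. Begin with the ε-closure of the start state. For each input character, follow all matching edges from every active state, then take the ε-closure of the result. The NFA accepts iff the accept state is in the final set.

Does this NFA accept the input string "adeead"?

Answer: REJECT

Derivation:
start: ε-closure({0}) = {0}
'a' @ 1: {}  — state set empty
rest 'deead' ignored (set empty)
end set {} — state 3 not in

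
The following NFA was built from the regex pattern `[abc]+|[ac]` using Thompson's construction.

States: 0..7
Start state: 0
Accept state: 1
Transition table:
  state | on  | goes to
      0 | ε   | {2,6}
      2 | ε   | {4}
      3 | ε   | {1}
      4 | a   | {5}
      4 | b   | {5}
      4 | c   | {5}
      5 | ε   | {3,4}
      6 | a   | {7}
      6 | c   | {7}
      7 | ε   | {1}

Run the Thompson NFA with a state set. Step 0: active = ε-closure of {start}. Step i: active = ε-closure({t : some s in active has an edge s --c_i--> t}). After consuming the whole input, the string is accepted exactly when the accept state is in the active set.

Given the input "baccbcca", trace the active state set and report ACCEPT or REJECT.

Answer: ACCEPT

Derivation:
S₀ = ε-closure({0}) = {0,2,4,6}
'b' @ 1: {1,3,4,5}  [accepting]
'a' @ 2: {1,3,4,5}  [accepting]
'c' @ 3: {1,3,4,5}  [accepting]
'c' @ 4: {1,3,4,5}  [accepting]
'b' @ 5: {1,3,4,5}  [accepting]
'c' @ 6: {1,3,4,5}  [accepting]
'c' @ 7: {1,3,4,5}  [accepting]
'a' @ 8: {1,3,4,5}  [accepting]
after full input: {1,3,4,5}  (accept=1 in)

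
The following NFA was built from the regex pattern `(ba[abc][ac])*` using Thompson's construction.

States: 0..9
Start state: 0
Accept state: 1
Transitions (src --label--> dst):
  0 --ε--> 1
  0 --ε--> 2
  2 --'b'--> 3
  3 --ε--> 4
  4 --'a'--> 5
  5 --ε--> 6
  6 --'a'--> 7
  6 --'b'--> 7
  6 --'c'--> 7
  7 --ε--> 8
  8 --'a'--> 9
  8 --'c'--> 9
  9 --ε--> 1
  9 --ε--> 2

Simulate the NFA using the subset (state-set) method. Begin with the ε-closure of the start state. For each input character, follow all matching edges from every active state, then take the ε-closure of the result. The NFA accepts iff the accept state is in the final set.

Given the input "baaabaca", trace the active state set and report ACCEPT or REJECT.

start: ε-closure({0}) = {0,1,2}
'b' @ 1: {3,4}
'a' @ 2: {5,6}
'a' @ 3: {7,8}
'a' @ 4: {1,2,9}  (accept∈set)
'b' @ 5: {3,4}
'a' @ 6: {5,6}
'c' @ 7: {7,8}
'a' @ 8: {1,2,9}  (accept∈set)
after full input: {1,2,9}  (accept=1 in)

Answer: ACCEPT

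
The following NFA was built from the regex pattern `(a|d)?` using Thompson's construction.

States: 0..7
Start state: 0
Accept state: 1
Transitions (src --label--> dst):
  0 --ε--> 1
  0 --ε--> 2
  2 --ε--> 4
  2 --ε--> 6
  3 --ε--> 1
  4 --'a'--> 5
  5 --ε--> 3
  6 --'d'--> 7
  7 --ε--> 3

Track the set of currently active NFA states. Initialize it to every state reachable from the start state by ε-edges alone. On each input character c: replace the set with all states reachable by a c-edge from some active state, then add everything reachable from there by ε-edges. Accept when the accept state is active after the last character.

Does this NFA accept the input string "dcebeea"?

start: ε-closure({0}) = {0,1,2,4,6}
'd' @ 1: {1,3,7}  [accepting]
'c' @ 2: {}  — dead — no transitions
rest 'ebeea' ignored (set empty)
final: {}; accept 1 not in set

Answer: REJECT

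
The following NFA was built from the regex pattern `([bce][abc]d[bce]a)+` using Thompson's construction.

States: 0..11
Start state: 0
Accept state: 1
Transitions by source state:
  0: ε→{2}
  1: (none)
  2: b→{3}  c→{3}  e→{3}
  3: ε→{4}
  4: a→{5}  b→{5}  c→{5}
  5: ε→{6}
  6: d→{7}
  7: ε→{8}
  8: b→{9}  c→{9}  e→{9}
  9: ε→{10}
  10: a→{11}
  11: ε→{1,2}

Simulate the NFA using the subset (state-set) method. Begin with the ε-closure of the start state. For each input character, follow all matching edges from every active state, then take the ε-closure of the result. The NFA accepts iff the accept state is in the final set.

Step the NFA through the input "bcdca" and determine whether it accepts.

start: ε-closure({0}) = {0,2}
'b' @ 1: {3,4}
'c' @ 2: {5,6}
'd' @ 3: {7,8}
'c' @ 4: {9,10}
'a' @ 5: {1,2,11}  (accept∈set)
end set {1,2,11} — state 1 in

Answer: ACCEPT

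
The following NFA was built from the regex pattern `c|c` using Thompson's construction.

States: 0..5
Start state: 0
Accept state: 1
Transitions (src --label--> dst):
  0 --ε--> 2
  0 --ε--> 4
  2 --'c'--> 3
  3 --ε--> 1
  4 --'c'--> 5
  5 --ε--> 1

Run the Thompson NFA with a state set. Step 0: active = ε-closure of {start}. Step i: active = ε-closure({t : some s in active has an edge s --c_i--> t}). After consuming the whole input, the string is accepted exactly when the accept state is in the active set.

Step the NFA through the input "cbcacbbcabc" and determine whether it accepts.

Answer: REJECT

Steps:
start: ε-closure({0}) = {0,2,4}
'c' @ 1: {1,3,5}  [accepting]
'b' @ 2: {}  — state set empty
rest 'cacbbcabc' ignored (set empty)
end set {} — state 1 not in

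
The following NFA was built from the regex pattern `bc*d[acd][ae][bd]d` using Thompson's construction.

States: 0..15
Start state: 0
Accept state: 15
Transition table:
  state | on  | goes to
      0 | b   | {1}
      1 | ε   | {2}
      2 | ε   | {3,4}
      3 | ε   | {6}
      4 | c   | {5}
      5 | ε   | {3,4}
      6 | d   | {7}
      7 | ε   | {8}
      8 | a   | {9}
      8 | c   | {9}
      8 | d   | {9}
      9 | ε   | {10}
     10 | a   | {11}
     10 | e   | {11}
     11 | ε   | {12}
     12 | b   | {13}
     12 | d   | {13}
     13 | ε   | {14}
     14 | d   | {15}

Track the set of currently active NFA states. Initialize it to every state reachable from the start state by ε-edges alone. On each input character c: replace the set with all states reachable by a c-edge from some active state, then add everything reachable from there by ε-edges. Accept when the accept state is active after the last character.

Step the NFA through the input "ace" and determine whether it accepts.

Answer: REJECT

Trace:
initial (ε-close {0}): {0}
'a' @ 1: {}  — state set empty
rest 'ce' ignored (set empty)
end set {} — state 15 not in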